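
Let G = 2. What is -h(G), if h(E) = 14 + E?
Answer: -16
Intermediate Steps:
-h(G) = -(14 + 2) = -1*16 = -16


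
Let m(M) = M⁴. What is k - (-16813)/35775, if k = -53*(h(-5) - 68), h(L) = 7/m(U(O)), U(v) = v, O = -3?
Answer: 386358164/107325 ≈ 3599.9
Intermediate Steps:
h(L) = 7/81 (h(L) = 7/((-3)⁴) = 7/81)
k = 291553/81 (k = -53*(7/81 - 68) = -53*(-5501/81) = 291553/81 ≈ 3599.4)
k - (-16813)/35775 = 291553/81 - (-16813)/35775 = 291553/81 - 1*(-16813/35775) = 291553/81 + 16813/35775 = 386358164/107325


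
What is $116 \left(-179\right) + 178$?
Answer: $-20586$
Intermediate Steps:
$116 \left(-179\right) + 178 = -20764 + 178 = -20586$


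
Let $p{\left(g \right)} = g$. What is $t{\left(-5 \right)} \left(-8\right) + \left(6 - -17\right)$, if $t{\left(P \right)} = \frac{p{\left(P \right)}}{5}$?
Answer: $31$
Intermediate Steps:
$t{\left(P \right)} = \frac{P}{5}$
$t{\left(-5 \right)} \left(-8\right) + \left(6 - -17\right) = \frac{1}{5} \left(-5\right) \left(-8\right) + \left(6 - -17\right) = \left(-1\right) \left(-8\right) + \left(6 + 17\right) = 8 + 23 = 31$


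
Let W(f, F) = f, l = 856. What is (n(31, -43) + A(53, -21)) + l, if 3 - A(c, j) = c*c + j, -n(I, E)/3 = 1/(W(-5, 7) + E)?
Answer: -30863/16 ≈ -1928.9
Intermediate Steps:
n(I, E) = -3/(-5 + E)
A(c, j) = 3 - j - c**2 (A(c, j) = 3 - (c*c + j) = 3 - (c**2 + j) = 3 - (j + c**2) = 3 + (-j - c**2) = 3 - j - c**2)
(n(31, -43) + A(53, -21)) + l = (-3/(-5 - 43) + (3 - 1*(-21) - 1*53**2)) + 856 = (-3/(-48) + (3 + 21 - 1*2809)) + 856 = (-3*(-1/48) + (3 + 21 - 2809)) + 856 = (1/16 - 2785) + 856 = -44559/16 + 856 = -30863/16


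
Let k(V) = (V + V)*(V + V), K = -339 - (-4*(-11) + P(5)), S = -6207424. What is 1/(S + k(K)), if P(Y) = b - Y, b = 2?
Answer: -1/5629824 ≈ -1.7763e-7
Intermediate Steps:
P(Y) = 2 - Y
K = -380 (K = -339 - (-4*(-11) + (2 - 1*5)) = -339 - (44 + (2 - 5)) = -339 - (44 - 3) = -339 - 1*41 = -339 - 41 = -380)
k(V) = 4*V**2 (k(V) = (2*V)*(2*V) = 4*V**2)
1/(S + k(K)) = 1/(-6207424 + 4*(-380)**2) = 1/(-6207424 + 4*144400) = 1/(-6207424 + 577600) = 1/(-5629824) = -1/5629824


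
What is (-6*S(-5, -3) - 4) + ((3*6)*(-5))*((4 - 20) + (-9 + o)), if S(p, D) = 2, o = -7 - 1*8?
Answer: 3584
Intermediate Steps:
o = -15 (o = -7 - 8 = -15)
(-6*S(-5, -3) - 4) + ((3*6)*(-5))*((4 - 20) + (-9 + o)) = (-6*2 - 4) + ((3*6)*(-5))*((4 - 20) + (-9 - 15)) = (-12 - 4) + (18*(-5))*(-16 - 24) = -16 - 90*(-40) = -16 + 3600 = 3584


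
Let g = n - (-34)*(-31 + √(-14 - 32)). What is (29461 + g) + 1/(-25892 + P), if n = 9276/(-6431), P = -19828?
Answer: 8351953160089/294025320 + 34*I*√46 ≈ 28406.0 + 230.6*I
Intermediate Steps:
n = -9276/6431 (n = 9276*(-1/6431) = -9276/6431 ≈ -1.4424)
g = -6787550/6431 + 34*I*√46 (g = -9276/6431 - (-34)*(-31 + √(-14 - 32)) = -9276/6431 - (-34)*(-31 + √(-46)) = -9276/6431 - (-34)*(-31 + I*√46) = -9276/6431 - (1054 - 34*I*√46) = -9276/6431 + (-1054 + 34*I*√46) = -6787550/6431 + 34*I*√46 ≈ -1055.4 + 230.6*I)
(29461 + g) + 1/(-25892 + P) = (29461 + (-6787550/6431 + 34*I*√46)) + 1/(-25892 - 19828) = (182676141/6431 + 34*I*√46) + 1/(-45720) = (182676141/6431 + 34*I*√46) - 1/45720 = 8351953160089/294025320 + 34*I*√46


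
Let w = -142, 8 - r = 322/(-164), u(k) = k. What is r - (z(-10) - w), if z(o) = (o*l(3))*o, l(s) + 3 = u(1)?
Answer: 5573/82 ≈ 67.963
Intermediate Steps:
l(s) = -2 (l(s) = -3 + 1 = -2)
r = 817/82 (r = 8 - 322/(-164) = 8 - 322*(-1)/164 = 8 - 1*(-161/82) = 8 + 161/82 = 817/82 ≈ 9.9634)
z(o) = -2*o² (z(o) = (o*(-2))*o = (-2*o)*o = -2*o²)
r - (z(-10) - w) = 817/82 - (-2*(-10)² - 1*(-142)) = 817/82 - (-2*100 + 142) = 817/82 - (-200 + 142) = 817/82 - 1*(-58) = 817/82 + 58 = 5573/82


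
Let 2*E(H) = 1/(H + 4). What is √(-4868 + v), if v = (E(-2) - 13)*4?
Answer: I*√4919 ≈ 70.136*I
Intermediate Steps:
E(H) = 1/(2*(4 + H)) (E(H) = 1/(2*(H + 4)) = 1/(2*(4 + H)))
v = -51 (v = (1/(2*(4 - 2)) - 13)*4 = ((½)/2 - 13)*4 = ((½)*(½) - 13)*4 = (¼ - 13)*4 = -51/4*4 = -51)
√(-4868 + v) = √(-4868 - 51) = √(-4919) = I*√4919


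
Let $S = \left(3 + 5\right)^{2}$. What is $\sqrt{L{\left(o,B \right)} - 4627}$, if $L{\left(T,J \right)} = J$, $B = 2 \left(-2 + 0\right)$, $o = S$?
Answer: $i \sqrt{4631} \approx 68.052 i$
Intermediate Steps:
$S = 64$ ($S = 8^{2} = 64$)
$o = 64$
$B = -4$ ($B = 2 \left(-2\right) = -4$)
$\sqrt{L{\left(o,B \right)} - 4627} = \sqrt{-4 - 4627} = \sqrt{-4631} = i \sqrt{4631}$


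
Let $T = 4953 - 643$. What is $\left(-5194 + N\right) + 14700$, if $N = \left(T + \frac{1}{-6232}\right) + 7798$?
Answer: $\frac{134698447}{6232} \approx 21614.0$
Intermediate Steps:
$T = 4310$ ($T = 4953 - 643 = 4310$)
$N = \frac{75457055}{6232}$ ($N = \left(4310 + \frac{1}{-6232}\right) + 7798 = \left(4310 - \frac{1}{6232}\right) + 7798 = \frac{26859919}{6232} + 7798 = \frac{75457055}{6232} \approx 12108.0$)
$\left(-5194 + N\right) + 14700 = \left(-5194 + \frac{75457055}{6232}\right) + 14700 = \frac{43088047}{6232} + 14700 = \frac{134698447}{6232}$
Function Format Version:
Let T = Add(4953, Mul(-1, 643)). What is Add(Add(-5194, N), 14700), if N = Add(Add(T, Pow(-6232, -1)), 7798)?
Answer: Rational(134698447, 6232) ≈ 21614.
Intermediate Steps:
T = 4310 (T = Add(4953, -643) = 4310)
N = Rational(75457055, 6232) (N = Add(Add(4310, Pow(-6232, -1)), 7798) = Add(Add(4310, Rational(-1, 6232)), 7798) = Add(Rational(26859919, 6232), 7798) = Rational(75457055, 6232) ≈ 12108.)
Add(Add(-5194, N), 14700) = Add(Add(-5194, Rational(75457055, 6232)), 14700) = Add(Rational(43088047, 6232), 14700) = Rational(134698447, 6232)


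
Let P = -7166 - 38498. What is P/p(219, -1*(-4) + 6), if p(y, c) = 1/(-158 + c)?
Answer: 6758272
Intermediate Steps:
P = -45664
P/p(219, -1*(-4) + 6) = -(-6940928 + 182656) = -45664/(1/(-158 + (4 + 6))) = -45664/(1/(-158 + 10)) = -45664/(1/(-148)) = -45664/(-1/148) = -45664*(-148) = 6758272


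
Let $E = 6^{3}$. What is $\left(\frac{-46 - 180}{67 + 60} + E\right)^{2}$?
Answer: $\frac{740166436}{16129} \approx 45890.0$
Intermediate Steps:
$E = 216$
$\left(\frac{-46 - 180}{67 + 60} + E\right)^{2} = \left(\frac{-46 - 180}{67 + 60} + 216\right)^{2} = \left(- \frac{226}{127} + 216\right)^{2} = \left(\frac{27206}{127}\right)^{2} = \frac{740166436}{16129}$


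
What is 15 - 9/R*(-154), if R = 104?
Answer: 1473/52 ≈ 28.327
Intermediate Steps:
15 - 9/R*(-154) = 15 - 9/104*(-154) = 15 + 693/52 = 1473/52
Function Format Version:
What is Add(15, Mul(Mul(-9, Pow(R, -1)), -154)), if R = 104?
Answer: Rational(1473, 52) ≈ 28.327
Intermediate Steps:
Add(15, Mul(Mul(-9, Pow(R, -1)), -154)) = Add(15, Mul(Mul(-9, Pow(104, -1)), -154)) = Add(15, Mul(Mul(-9, Rational(1, 104)), -154)) = Add(15, Mul(Rational(-9, 104), -154)) = Add(15, Rational(693, 52)) = Rational(1473, 52)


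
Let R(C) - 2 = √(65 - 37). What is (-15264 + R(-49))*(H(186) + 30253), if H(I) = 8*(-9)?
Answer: -460622422 + 60362*√7 ≈ -4.6046e+8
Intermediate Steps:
R(C) = 2 + 2*√7 (R(C) = 2 + √(65 - 37) = 2 + √28 = 2 + 2*√7)
H(I) = -72
(-15264 + R(-49))*(H(186) + 30253) = (-15264 + (2 + 2*√7))*(-72 + 30253) = (-15262 + 2*√7)*30181 = -460622422 + 60362*√7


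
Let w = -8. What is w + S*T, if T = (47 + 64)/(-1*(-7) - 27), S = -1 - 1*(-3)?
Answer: -191/10 ≈ -19.100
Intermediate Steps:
S = 2 (S = -1 + 3 = 2)
T = -111/20 (T = 111/(7 - 27) = 111/(-20) = 111*(-1/20) = -111/20 ≈ -5.5500)
w + S*T = -8 + 2*(-111/20) = -8 - 111/10 = -191/10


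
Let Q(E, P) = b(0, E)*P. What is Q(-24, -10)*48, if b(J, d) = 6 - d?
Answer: -14400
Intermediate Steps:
Q(E, P) = P*(6 - E) (Q(E, P) = (6 - E)*P = P*(6 - E))
Q(-24, -10)*48 = -10*(6 - 1*(-24))*48 = -10*(6 + 24)*48 = -10*30*48 = -300*48 = -14400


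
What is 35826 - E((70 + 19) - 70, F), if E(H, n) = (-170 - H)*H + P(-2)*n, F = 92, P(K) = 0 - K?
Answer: 39233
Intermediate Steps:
P(K) = -K
E(H, n) = 2*n + H*(-170 - H) (E(H, n) = (-170 - H)*H + (-1*(-2))*n = H*(-170 - H) + 2*n = 2*n + H*(-170 - H))
35826 - E((70 + 19) - 70, F) = 35826 - (-((70 + 19) - 70)**2 - 170*((70 + 19) - 70) + 2*92) = 35826 - (-(89 - 70)**2 - 170*(89 - 70) + 184) = 35826 - (-1*19**2 - 170*19 + 184) = 35826 - (-1*361 - 3230 + 184) = 35826 - (-361 - 3230 + 184) = 35826 - 1*(-3407) = 35826 + 3407 = 39233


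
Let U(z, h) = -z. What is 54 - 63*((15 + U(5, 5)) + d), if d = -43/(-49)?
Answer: -4419/7 ≈ -631.29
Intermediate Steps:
d = 43/49 (d = -43*(-1/49) = 43/49 ≈ 0.87755)
54 - 63*((15 + U(5, 5)) + d) = 54 - 63*((15 - 1*5) + 43/49) = 54 - 63*((15 - 5) + 43/49) = 54 - 63*(10 + 43/49) = 54 - 63*533/49 = 54 - 4797/7 = -4419/7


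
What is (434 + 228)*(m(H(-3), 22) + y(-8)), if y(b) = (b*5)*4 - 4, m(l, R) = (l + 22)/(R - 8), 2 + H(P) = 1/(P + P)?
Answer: -645781/6 ≈ -1.0763e+5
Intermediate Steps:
H(P) = -2 + 1/(2*P) (H(P) = -2 + 1/(P + P) = -2 + 1/(2*P))
m(l, R) = (22 + l)/(-8 + R)
y(b) = -4 + 20*b (y(b) = (5*b)*4 - 4 = 20*b - 4 = -4 + 20*b)
(434 + 228)*(m(H(-3), 22) + y(-8)) = (434 + 228)*((22 + (-2 + (½)/(-3)))/(-8 + 22) + (-4 + 20*(-8))) = 662*((22 + (-2 + (½)*(-⅓)))/14 + (-4 - 160)) = 662*((22 + (-2 - ⅙))/14 - 164) = 662*((22 - 13/6)/14 - 164) = 662*((1/14)*(119/6) - 164) = 662*(17/12 - 164) = 662*(-1951/12) = -645781/6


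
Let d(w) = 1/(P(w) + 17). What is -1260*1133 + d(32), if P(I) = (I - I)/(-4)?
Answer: -24268859/17 ≈ -1.4276e+6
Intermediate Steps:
P(I) = 0 (P(I) = 0*(-1/4) = 0)
d(w) = 1/17 (d(w) = 1/(0 + 17) = 1/17)
-1260*1133 + d(32) = -1260*1133 + 1/17 = -1427580 + 1/17 = -24268859/17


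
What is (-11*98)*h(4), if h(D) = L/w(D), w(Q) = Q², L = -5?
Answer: 2695/8 ≈ 336.88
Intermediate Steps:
h(D) = -5/D²
(-11*98)*h(4) = (-11*98)*(-5/4²) = -(-5390)/16 = -1078*(-5/16) = 2695/8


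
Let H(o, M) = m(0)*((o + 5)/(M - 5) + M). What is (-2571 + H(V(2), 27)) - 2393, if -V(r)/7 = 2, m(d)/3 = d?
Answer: -4964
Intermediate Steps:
m(d) = 3*d
V(r) = -14 (V(r) = -7*2 = -14)
H(o, M) = 0 (H(o, M) = (3*0)*((o + 5)/(M - 5) + M) = 0*((5 + o)/(-5 + M) + M) = 0*(M + (5 + o)/(-5 + M)) = 0)
(-2571 + H(V(2), 27)) - 2393 = (-2571 + 0) - 2393 = -2571 - 2393 = -4964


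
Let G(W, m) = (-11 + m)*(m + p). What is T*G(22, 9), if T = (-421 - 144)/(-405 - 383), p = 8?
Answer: -9605/394 ≈ -24.378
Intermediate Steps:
G(W, m) = (-11 + m)*(8 + m) (G(W, m) = (-11 + m)*(m + 8) = (-11 + m)*(8 + m))
T = 565/788 (T = -565/(-788) = -565*(-1/788) = 565/788 ≈ 0.71700)
T*G(22, 9) = 565*(-88 + 9**2 - 3*9)/788 = 565*(-88 + 81 - 27)/788 = (565/788)*(-34) = -9605/394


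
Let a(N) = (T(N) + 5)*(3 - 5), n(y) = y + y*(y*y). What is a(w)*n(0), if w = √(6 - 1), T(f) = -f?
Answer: 0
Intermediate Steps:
n(y) = y + y³ (n(y) = y + y*y² = y + y³)
w = √5 ≈ 2.2361
a(N) = -10 + 2*N (a(N) = (-N + 5)*(3 - 5) = (5 - N)*(-2) = -10 + 2*N)
a(w)*n(0) = (-10 + 2*√5)*(0 + 0³) = (-10 + 2*√5)*(0 + 0) = (-10 + 2*√5)*0 = 0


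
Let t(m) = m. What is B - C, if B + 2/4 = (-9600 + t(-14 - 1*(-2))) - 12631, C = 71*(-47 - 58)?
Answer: -29577/2 ≈ -14789.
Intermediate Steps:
C = -7455 (C = 71*(-105) = -7455)
B = -44487/2 (B = -1/2 + ((-9600 + (-14 - 1*(-2))) - 12631) = -1/2 + ((-9600 + (-14 + 2)) - 12631) = -1/2 + ((-9600 - 12) - 12631) = -1/2 + (-9612 - 12631) = -1/2 - 22243 = -44487/2 ≈ -22244.)
B - C = -44487/2 - 1*(-7455) = -44487/2 + 7455 = -29577/2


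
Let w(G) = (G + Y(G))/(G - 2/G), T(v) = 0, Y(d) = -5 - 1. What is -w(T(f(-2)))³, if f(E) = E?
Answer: 0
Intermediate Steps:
Y(d) = -6
w(G) = (-6 + G)/(G - 2/G) (w(G) = (G - 6)/(G - 2/G) = (-6 + G)/(G - 2/G))
-w(T(f(-2)))³ = -(0*(-6 + 0)/(-2 + 0²))³ = -(0*(-6)/(-2 + 0))³ = -(0*(-6)/(-2))³ = -(0*(-½)*(-6))³ = -1*0³ = -1*0 = 0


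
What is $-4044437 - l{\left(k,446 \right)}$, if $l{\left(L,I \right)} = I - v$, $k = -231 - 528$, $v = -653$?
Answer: $-4045536$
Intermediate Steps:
$k = -759$ ($k = -231 - 528 = -759$)
$l{\left(L,I \right)} = 653 + I$ ($l{\left(L,I \right)} = I - -653 = I + 653 = 653 + I$)
$-4044437 - l{\left(k,446 \right)} = -4044437 - \left(653 + 446\right) = -4044437 - 1099 = -4045536$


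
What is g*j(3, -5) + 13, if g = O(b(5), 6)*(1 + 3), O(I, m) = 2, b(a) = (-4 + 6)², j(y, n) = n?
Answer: -27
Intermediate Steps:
b(a) = 4 (b(a) = 2² = 4)
g = 8 (g = 2*(1 + 3) = 2*4 = 8)
g*j(3, -5) + 13 = 8*(-5) + 13 = -40 + 13 = -27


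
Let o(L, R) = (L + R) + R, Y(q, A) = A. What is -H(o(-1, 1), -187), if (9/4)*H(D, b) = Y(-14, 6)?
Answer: -8/3 ≈ -2.6667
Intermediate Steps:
o(L, R) = L + 2*R
H(D, b) = 8/3 (H(D, b) = (4/9)*6 = 8/3)
-H(o(-1, 1), -187) = -1*8/3 = -8/3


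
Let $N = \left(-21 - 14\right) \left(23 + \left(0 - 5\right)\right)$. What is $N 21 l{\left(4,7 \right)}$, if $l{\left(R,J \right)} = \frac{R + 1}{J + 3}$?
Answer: $-6615$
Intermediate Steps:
$l{\left(R,J \right)} = \frac{1 + R}{3 + J}$
$N = -630$ ($N = - 35 \left(23 + \left(0 - 5\right)\right) = - 35 \left(23 - 5\right) = \left(-35\right) 18 = -630$)
$N 21 l{\left(4,7 \right)} = \left(-630\right) 21 \frac{1 + 4}{3 + 7} = - 13230 \cdot \frac{1}{10} \cdot 5 = \left(-13230\right) \frac{1}{2} = -6615$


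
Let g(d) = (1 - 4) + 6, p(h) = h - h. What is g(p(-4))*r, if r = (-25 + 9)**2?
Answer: 768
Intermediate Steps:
p(h) = 0
g(d) = 3 (g(d) = -3 + 6 = 3)
r = 256 (r = (-16)**2 = 256)
g(p(-4))*r = 3*256 = 768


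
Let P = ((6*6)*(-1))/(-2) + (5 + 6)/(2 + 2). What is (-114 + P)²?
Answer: 139129/16 ≈ 8695.6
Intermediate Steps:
P = 83/4 (P = -18*(-1) + 11/4 = -½*(-36) + 11*(¼) = 18 + 11/4 = 83/4 ≈ 20.750)
(-114 + P)² = (-114 + 83/4)² = (-373/4)² = 139129/16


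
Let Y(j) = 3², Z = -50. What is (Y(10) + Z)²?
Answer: 1681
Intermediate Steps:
Y(j) = 9
(Y(10) + Z)² = (9 - 50)² = (-41)² = 1681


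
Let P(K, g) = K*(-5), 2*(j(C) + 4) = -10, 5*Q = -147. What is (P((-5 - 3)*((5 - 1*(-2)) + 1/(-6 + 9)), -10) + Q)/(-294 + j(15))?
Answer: -3959/4545 ≈ -0.87107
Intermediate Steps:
Q = -147/5 (Q = (⅕)*(-147) = -147/5 ≈ -29.400)
j(C) = -9 (j(C) = -4 + (½)*(-10) = -4 - 5 = -9)
P(K, g) = -5*K
(P((-5 - 3)*((5 - 1*(-2)) + 1/(-6 + 9)), -10) + Q)/(-294 + j(15)) = (-5*(-5 - 3)*((5 - 1*(-2)) + 1/(-6 + 9)) - 147/5)/(-294 - 9) = (-(-40)*((5 + 2) + 1/3) - 147/5)/(-303) = (-(-40)*(7 + ⅓) - 147/5)*(-1/303) = (-(-40)*22/3 - 147/5)*(-1/303) = (-5*(-176/3) - 147/5)*(-1/303) = (880/3 - 147/5)*(-1/303) = (3959/15)*(-1/303) = -3959/4545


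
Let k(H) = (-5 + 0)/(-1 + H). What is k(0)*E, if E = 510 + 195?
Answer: 3525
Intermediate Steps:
E = 705
k(H) = -5/(-1 + H)
k(0)*E = -5/(-1 + 0)*705 = -5/(-1)*705 = -5*(-1)*705 = 5*705 = 3525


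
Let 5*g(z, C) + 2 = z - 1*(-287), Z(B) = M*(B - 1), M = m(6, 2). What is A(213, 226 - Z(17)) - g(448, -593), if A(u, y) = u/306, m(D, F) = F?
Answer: -74411/510 ≈ -145.90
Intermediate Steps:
M = 2
Z(B) = -2 + 2*B (Z(B) = 2*(B - 1) = 2*(-1 + B) = -2 + 2*B)
g(z, C) = 57 + z/5 (g(z, C) = -2/5 + (z - 1*(-287))/5 = -2/5 + (z + 287)/5 = -2/5 + (287 + z)/5 = -2/5 + (287/5 + z/5) = 57 + z/5)
A(u, y) = u/306 (A(u, y) = u*(1/306) = u/306)
A(213, 226 - Z(17)) - g(448, -593) = (1/306)*213 - (57 + (1/5)*448) = 71/102 - (57 + 448/5) = 71/102 - 1*733/5 = 71/102 - 733/5 = -74411/510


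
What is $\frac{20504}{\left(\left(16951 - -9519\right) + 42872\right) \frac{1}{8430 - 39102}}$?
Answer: $- \frac{104816448}{11557} \approx -9069.5$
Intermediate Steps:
$\frac{20504}{\left(\left(16951 - -9519\right) + 42872\right) \frac{1}{8430 - 39102}} = \frac{20504}{\left(\left(16951 + 9519\right) + 42872\right) \frac{1}{-30672}} = \frac{20504}{\left(26470 + 42872\right) \left(- \frac{1}{30672}\right)} = \frac{20504}{69342 \left(- \frac{1}{30672}\right)} = \frac{20504}{- \frac{11557}{5112}} = 20504 \left(- \frac{5112}{11557}\right) = - \frac{104816448}{11557}$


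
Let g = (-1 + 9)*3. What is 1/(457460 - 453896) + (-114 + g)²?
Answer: 28868401/3564 ≈ 8100.0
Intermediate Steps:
g = 24 (g = 8*3 = 24)
1/(457460 - 453896) + (-114 + g)² = 1/(457460 - 453896) + (-114 + 24)² = 1/3564 + (-90)² = 1/3564 + 8100 = 28868401/3564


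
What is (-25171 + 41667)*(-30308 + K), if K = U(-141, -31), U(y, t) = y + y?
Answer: -504612640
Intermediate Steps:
U(y, t) = 2*y
K = -282 (K = 2*(-141) = -282)
(-25171 + 41667)*(-30308 + K) = (-25171 + 41667)*(-30308 - 282) = 16496*(-30590) = -504612640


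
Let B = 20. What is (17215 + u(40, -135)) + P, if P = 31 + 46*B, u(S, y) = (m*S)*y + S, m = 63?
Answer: -321994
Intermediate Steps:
u(S, y) = S + 63*S*y (u(S, y) = (63*S)*y + S = 63*S*y + S = S + 63*S*y)
P = 951 (P = 31 + 46*20 = 31 + 920 = 951)
(17215 + u(40, -135)) + P = (17215 + 40*(1 + 63*(-135))) + 951 = (17215 + 40*(1 - 8505)) + 951 = (17215 + 40*(-8504)) + 951 = (17215 - 340160) + 951 = -322945 + 951 = -321994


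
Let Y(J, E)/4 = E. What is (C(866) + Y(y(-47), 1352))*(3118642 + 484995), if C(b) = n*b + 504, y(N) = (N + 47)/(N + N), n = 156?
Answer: 508141646096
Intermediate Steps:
y(N) = (47 + N)/(2*N) (y(N) = (47 + N)/((2*N)) = (47 + N)*(1/(2*N)) = (47 + N)/(2*N))
Y(J, E) = 4*E
C(b) = 504 + 156*b (C(b) = 156*b + 504 = 504 + 156*b)
(C(866) + Y(y(-47), 1352))*(3118642 + 484995) = ((504 + 156*866) + 4*1352)*(3118642 + 484995) = ((504 + 135096) + 5408)*3603637 = (135600 + 5408)*3603637 = 141008*3603637 = 508141646096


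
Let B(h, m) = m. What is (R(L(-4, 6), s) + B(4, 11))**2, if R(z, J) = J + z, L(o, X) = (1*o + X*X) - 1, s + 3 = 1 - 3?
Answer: 1369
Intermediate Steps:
s = -5 (s = -3 + (1 - 3) = -3 - 2 = -5)
L(o, X) = -1 + o + X**2 (L(o, X) = (o + X**2) - 1 = -1 + o + X**2)
(R(L(-4, 6), s) + B(4, 11))**2 = ((-5 + (-1 - 4 + 6**2)) + 11)**2 = ((-5 + (-1 - 4 + 36)) + 11)**2 = ((-5 + 31) + 11)**2 = (26 + 11)**2 = 37**2 = 1369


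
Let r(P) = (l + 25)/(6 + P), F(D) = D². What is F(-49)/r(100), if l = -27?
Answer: -127253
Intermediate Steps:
r(P) = -2/(6 + P) (r(P) = (-27 + 25)/(6 + P) = -2/(6 + P))
F(-49)/r(100) = (-49)²/((-2/(6 + 100))) = 2401/((-2/106)) = 2401/((-2*1/106)) = 2401/(-1/53) = 2401*(-53) = -127253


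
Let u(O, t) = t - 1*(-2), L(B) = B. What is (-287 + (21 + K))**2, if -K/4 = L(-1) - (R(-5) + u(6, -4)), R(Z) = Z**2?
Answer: 28900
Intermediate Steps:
u(O, t) = 2 + t (u(O, t) = t + 2 = 2 + t)
K = 96 (K = -4*(-1 - ((-5)**2 + (2 - 4))) = -4*(-1 - (25 - 2)) = -4*(-1 - 1*23) = -4*(-1 - 23) = -4*(-24) = 96)
(-287 + (21 + K))**2 = (-287 + (21 + 96))**2 = (-287 + 117)**2 = (-170)**2 = 28900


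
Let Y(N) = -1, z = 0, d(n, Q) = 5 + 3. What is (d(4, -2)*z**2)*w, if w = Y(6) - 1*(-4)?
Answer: 0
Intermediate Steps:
d(n, Q) = 8
w = 3 (w = -1 - 1*(-4) = -1 + 4 = 3)
(d(4, -2)*z**2)*w = (8*0**2)*3 = (8*0)*3 = 0*3 = 0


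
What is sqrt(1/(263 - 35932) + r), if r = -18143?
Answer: 2*I*sqrt(5770732956223)/35669 ≈ 134.7*I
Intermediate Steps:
sqrt(1/(263 - 35932) + r) = sqrt(1/(263 - 35932) - 18143) = sqrt(1/(-35669) - 18143) = sqrt(-1/35669 - 18143) = sqrt(-647142668/35669) = 2*I*sqrt(5770732956223)/35669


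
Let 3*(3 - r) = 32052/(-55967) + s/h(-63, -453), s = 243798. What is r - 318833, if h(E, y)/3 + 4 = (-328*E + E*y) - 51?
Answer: -1315493803107683/4125999174 ≈ -3.1883e+5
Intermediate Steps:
h(E, y) = -165 - 984*E + 3*E*y (h(E, y) = -12 + 3*((-328*E + E*y) - 51) = -12 + 3*(-51 - 328*E + E*y) = -12 + (-153 - 984*E + 3*E*y) = -165 - 984*E + 3*E*y)
r = 10891536259/4125999174 (r = 3 - (32052/(-55967) + 243798/(-165 - 984*(-63) + 3*(-63)*(-453)))/3 = 3 - (32052*(-1/55967) + 243798/(-165 + 61992 + 85617))/3 = 3 - (-32052/55967 + 243798/147444)/3 = 3 - (-32052/55967 + 243798*(1/147444))/3 = 3 - (-32052/55967 + 40633/24574)/3 = 3 - ⅓*1486461263/1375333058 = 3 - 1486461263/4125999174 = 10891536259/4125999174 ≈ 2.6397)
r - 318833 = 10891536259/4125999174 - 318833 = -1315493803107683/4125999174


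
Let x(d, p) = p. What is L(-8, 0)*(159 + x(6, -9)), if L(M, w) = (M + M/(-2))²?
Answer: 2400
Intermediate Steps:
L(M, w) = M²/4 (L(M, w) = (M + M*(-½))² = (M - M/2)² = (M/2)² = M²/4)
L(-8, 0)*(159 + x(6, -9)) = ((¼)*(-8)²)*(159 - 9) = ((¼)*64)*150 = 16*150 = 2400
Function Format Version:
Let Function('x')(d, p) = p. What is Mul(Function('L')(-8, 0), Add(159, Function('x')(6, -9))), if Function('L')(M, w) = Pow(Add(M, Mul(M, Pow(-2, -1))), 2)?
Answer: 2400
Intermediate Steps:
Function('L')(M, w) = Mul(Rational(1, 4), Pow(M, 2)) (Function('L')(M, w) = Pow(Add(M, Mul(M, Rational(-1, 2))), 2) = Pow(Add(M, Mul(Rational(-1, 2), M)), 2) = Pow(Mul(Rational(1, 2), M), 2) = Mul(Rational(1, 4), Pow(M, 2)))
Mul(Function('L')(-8, 0), Add(159, Function('x')(6, -9))) = Mul(Mul(Rational(1, 4), Pow(-8, 2)), Add(159, -9)) = Mul(Mul(Rational(1, 4), 64), 150) = Mul(16, 150) = 2400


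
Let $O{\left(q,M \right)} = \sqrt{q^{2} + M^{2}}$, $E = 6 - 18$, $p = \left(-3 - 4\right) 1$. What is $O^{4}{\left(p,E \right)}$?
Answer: $37249$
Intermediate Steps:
$p = -7$ ($p = \left(-7\right) 1 = -7$)
$E = -12$ ($E = 6 - 18 = -12$)
$O{\left(q,M \right)} = \sqrt{M^{2} + q^{2}}$
$O^{4}{\left(p,E \right)} = \left(\sqrt{\left(-12\right)^{2} + \left(-7\right)^{2}}\right)^{4} = \left(\sqrt{144 + 49}\right)^{4} = \left(\sqrt{193}\right)^{4} = 37249$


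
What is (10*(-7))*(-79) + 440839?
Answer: 446369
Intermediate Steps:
(10*(-7))*(-79) + 440839 = -70*(-79) + 440839 = 5530 + 440839 = 446369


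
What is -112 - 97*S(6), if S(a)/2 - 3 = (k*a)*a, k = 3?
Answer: -21646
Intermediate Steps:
S(a) = 6 + 6*a² (S(a) = 6 + 2*((3*a)*a) = 6 + 2*(3*a²) = 6 + 6*a²)
-112 - 97*S(6) = -112 - 97*(6 + 6*6²) = -112 - 97*(6 + 6*36) = -112 - 97*(6 + 216) = -112 - 97*222 = -112 - 21534 = -21646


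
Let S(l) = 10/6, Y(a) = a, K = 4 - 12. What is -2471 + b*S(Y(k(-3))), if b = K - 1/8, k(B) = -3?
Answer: -59629/24 ≈ -2484.5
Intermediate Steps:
K = -8
S(l) = 5/3 (S(l) = 10*(⅙) = 5/3)
b = -65/8 (b = -8 - 1/8 = -8 - 1*⅛ = -8 - ⅛ = -65/8 ≈ -8.1250)
-2471 + b*S(Y(k(-3))) = -2471 - 65/8*5/3 = -2471 - 325/24 = -59629/24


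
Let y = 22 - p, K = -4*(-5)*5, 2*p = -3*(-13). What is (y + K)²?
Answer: 42025/4 ≈ 10506.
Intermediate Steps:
p = 39/2 (p = (-3*(-13))/2 = (½)*39 = 39/2 ≈ 19.500)
K = 100 (K = 20*5 = 100)
y = 5/2 (y = 22 - 1*39/2 = 22 - 39/2 = 5/2 ≈ 2.5000)
(y + K)² = (5/2 + 100)² = (205/2)² = 42025/4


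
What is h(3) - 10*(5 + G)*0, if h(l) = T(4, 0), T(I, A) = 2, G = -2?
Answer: 2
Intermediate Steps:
h(l) = 2
h(3) - 10*(5 + G)*0 = 2 - 10*(5 - 2)*0 = 2 - 30*0 = 2 - 10*0 = 2 + 0 = 2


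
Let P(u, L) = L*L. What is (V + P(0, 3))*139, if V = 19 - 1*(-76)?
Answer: 14456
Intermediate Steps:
V = 95 (V = 19 + 76 = 95)
P(u, L) = L**2
(V + P(0, 3))*139 = (95 + 3**2)*139 = (95 + 9)*139 = 104*139 = 14456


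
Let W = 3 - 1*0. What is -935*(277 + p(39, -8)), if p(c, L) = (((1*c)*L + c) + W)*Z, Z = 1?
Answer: -6545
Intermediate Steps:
W = 3 (W = 3 + 0 = 3)
p(c, L) = 3 + c + L*c (p(c, L) = (((1*c)*L + c) + 3)*1 = ((c*L + c) + 3)*1 = ((L*c + c) + 3)*1 = ((c + L*c) + 3)*1 = (3 + c + L*c)*1 = 3 + c + L*c)
-935*(277 + p(39, -8)) = -935*(277 + (3 + 39 - 8*39)) = -935*(277 + (3 + 39 - 312)) = -935*(277 - 270) = -935*7 = -6545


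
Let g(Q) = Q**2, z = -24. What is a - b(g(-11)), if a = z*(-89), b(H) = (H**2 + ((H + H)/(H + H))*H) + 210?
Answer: -12836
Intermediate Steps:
b(H) = 210 + H + H**2 (b(H) = (H**2 + ((2*H)/((2*H)))*H) + 210 = (H**2 + ((2*H)*(1/(2*H)))*H) + 210 = (H**2 + 1*H) + 210 = (H**2 + H) + 210 = (H + H**2) + 210 = 210 + H + H**2)
a = 2136 (a = -24*(-89) = 2136)
a - b(g(-11)) = 2136 - (210 + (-11)**2 + ((-11)**2)**2) = 2136 - (210 + 121 + 121**2) = 2136 - (210 + 121 + 14641) = 2136 - 1*14972 = 2136 - 14972 = -12836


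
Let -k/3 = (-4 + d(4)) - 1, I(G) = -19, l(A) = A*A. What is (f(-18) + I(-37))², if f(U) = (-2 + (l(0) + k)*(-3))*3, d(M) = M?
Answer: 2704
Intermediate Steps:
l(A) = A²
k = 3 (k = -3*((-4 + 4) - 1) = -3*(0 - 1) = -3*(-1) = 3)
f(U) = -33 (f(U) = (-2 + (0² + 3)*(-3))*3 = (-2 + (0 + 3)*(-3))*3 = (-2 + 3*(-3))*3 = (-2 - 9)*3 = -11*3 = -33)
(f(-18) + I(-37))² = (-33 - 19)² = (-52)² = 2704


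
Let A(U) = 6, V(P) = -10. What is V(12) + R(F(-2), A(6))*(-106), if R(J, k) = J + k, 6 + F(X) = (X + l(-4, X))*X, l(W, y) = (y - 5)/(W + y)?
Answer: -560/3 ≈ -186.67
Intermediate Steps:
l(W, y) = (-5 + y)/(W + y)
F(X) = -6 + X*(X + (-5 + X)/(-4 + X)) (F(X) = -6 + (X + (-5 + X)/(-4 + X))*X = -6 + X*(X + (-5 + X)/(-4 + X)))
V(12) + R(F(-2), A(6))*(-106) = -10 + ((-2*(-5 - 2) + (-6 + (-2)**2)*(-4 - 2))/(-4 - 2) + 6)*(-106) = -10 + ((-2*(-7) + (-6 + 4)*(-6))/(-6) + 6)*(-106) = -10 + (-(14 - 2*(-6))/6 + 6)*(-106) = -10 + (-(14 + 12)/6 + 6)*(-106) = -10 + (-1/6*26 + 6)*(-106) = -10 + (-13/3 + 6)*(-106) = -10 + (5/3)*(-106) = -10 - 530/3 = -560/3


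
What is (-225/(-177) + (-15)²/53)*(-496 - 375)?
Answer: -15024750/3127 ≈ -4804.8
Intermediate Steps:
(-225/(-177) + (-15)²/53)*(-496 - 375) = (-225*(-1/177) + 225*(1/53))*(-871) = (75/59 + 225/53)*(-871) = (17250/3127)*(-871) = -15024750/3127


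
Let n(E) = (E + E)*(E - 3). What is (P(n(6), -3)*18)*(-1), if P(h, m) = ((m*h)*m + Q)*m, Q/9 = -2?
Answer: 16524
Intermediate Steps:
Q = -18 (Q = 9*(-2) = -18)
n(E) = 2*E*(-3 + E) (n(E) = (2*E)*(-3 + E) = 2*E*(-3 + E))
P(h, m) = m*(-18 + h*m²) (P(h, m) = ((m*h)*m - 18)*m = ((h*m)*m - 18)*m = (h*m² - 18)*m = (-18 + h*m²)*m = m*(-18 + h*m²))
(P(n(6), -3)*18)*(-1) = (-3*(-18 + (2*6*(-3 + 6))*(-3)²)*18)*(-1) = (-3*(-18 + (2*6*3)*9)*18)*(-1) = (-3*(-18 + 36*9)*18)*(-1) = (-3*(-18 + 324)*18)*(-1) = (-3*306*18)*(-1) = -918*18*(-1) = -16524*(-1) = 16524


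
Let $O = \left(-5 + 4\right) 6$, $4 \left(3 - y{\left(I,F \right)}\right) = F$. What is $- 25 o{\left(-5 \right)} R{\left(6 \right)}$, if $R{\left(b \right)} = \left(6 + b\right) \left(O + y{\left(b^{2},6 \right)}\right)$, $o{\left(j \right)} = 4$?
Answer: $5400$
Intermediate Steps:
$y{\left(I,F \right)} = 3 - \frac{F}{4}$
$O = -6$ ($O = \left(-1\right) 6 = -6$)
$R{\left(b \right)} = -27 - \frac{9 b}{2}$ ($R{\left(b \right)} = \left(6 + b\right) \left(-6 + \left(3 - \frac{3}{2}\right)\right) = \left(6 + b\right) \left(-6 + \frac{3}{2}\right) = \left(6 + b\right) \left(- \frac{9}{2}\right) = -27 - \frac{9 b}{2}$)
$- 25 o{\left(-5 \right)} R{\left(6 \right)} = \left(-25\right) 4 \left(-27 - 27\right) = - 100 \left(-27 - 27\right) = \left(-100\right) \left(-54\right) = 5400$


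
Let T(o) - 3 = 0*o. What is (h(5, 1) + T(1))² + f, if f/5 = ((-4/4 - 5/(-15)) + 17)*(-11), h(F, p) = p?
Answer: -2647/3 ≈ -882.33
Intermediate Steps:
T(o) = 3 (T(o) = 3 + 0*o = 3 + 0 = 3)
f = -2695/3 (f = 5*(((-4/4 - 5/(-15)) + 17)*(-11)) = 5*(((-4*¼ - 5*(-1/15)) + 17)*(-11)) = 5*(((-1 + ⅓) + 17)*(-11)) = 5*((-⅔ + 17)*(-11)) = 5*((49/3)*(-11)) = 5*(-539/3) = -2695/3 ≈ -898.33)
(h(5, 1) + T(1))² + f = (1 + 3)² - 2695/3 = 4² - 2695/3 = 16 - 2695/3 = -2647/3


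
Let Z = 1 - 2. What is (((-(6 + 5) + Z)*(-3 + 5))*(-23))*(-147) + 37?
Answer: -81107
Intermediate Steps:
Z = -1
(((-(6 + 5) + Z)*(-3 + 5))*(-23))*(-147) + 37 = (((-(6 + 5) - 1)*(-3 + 5))*(-23))*(-147) + 37 = (((-1*11 - 1)*2)*(-23))*(-147) + 37 = (((-11 - 1)*2)*(-23))*(-147) + 37 = (-12*2*(-23))*(-147) + 37 = -24*(-23)*(-147) + 37 = 552*(-147) + 37 = -81144 + 37 = -81107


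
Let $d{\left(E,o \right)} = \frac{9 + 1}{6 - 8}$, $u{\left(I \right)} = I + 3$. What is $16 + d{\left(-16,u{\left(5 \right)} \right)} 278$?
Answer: $-1374$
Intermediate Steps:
$u{\left(I \right)} = 3 + I$
$d{\left(E,o \right)} = -5$ ($d{\left(E,o \right)} = \frac{10}{-2} = 10 \left(- \frac{1}{2}\right) = -5$)
$16 + d{\left(-16,u{\left(5 \right)} \right)} 278 = 16 - 1390 = -1374$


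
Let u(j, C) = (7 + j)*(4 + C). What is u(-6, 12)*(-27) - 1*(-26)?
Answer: -406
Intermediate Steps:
u(j, C) = (4 + C)*(7 + j)
u(-6, 12)*(-27) - 1*(-26) = (28 + 4*(-6) + 7*12 + 12*(-6))*(-27) - 1*(-26) = (28 - 24 + 84 - 72)*(-27) + 26 = 16*(-27) + 26 = -432 + 26 = -406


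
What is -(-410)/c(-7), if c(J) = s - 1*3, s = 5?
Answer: 205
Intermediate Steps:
c(J) = 2 (c(J) = 5 - 1*3 = 5 - 3 = 2)
-(-410)/c(-7) = -(-410)/2 = -10*(-41/2) = 205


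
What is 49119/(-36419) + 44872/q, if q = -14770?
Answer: -1179840499/268954315 ≈ -4.3868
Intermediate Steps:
49119/(-36419) + 44872/q = 49119/(-36419) + 44872/(-14770) = 49119*(-1/36419) + 44872*(-1/14770) = -49119/36419 - 22436/7385 = -1179840499/268954315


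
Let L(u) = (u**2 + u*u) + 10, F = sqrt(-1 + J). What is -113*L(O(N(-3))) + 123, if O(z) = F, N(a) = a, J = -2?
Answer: -329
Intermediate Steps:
F = I*sqrt(3) (F = sqrt(-1 - 2) = sqrt(-3) = I*sqrt(3) ≈ 1.732*I)
O(z) = I*sqrt(3)
L(u) = 10 + 2*u**2 (L(u) = (u**2 + u**2) + 10 = 2*u**2 + 10 = 10 + 2*u**2)
-113*L(O(N(-3))) + 123 = -113*(10 + 2*(I*sqrt(3))**2) + 123 = -113*(10 + 2*(-3)) + 123 = -113*(10 - 6) + 123 = -113*4 + 123 = -452 + 123 = -329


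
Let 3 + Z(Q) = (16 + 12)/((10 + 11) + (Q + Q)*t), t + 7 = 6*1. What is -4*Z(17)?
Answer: 268/13 ≈ 20.615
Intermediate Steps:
t = -1 (t = -7 + 6*1 = -7 + 6 = -1)
Z(Q) = -3 + 28/(21 - 2*Q) (Z(Q) = -3 + (16 + 12)/((10 + 11) + (Q + Q)*(-1)) = -3 + 28/(21 + (2*Q)*(-1)) = -3 + 28/(21 - 2*Q))
-4*Z(17) = -4*(-35 + 6*17)/(21 - 2*17) = -4*(-35 + 102)/(21 - 34) = -4*67/(-13) = -(-4)*67/13 = -4*(-67/13) = 268/13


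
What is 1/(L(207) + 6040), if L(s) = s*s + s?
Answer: 1/49096 ≈ 2.0368e-5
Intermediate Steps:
L(s) = s + s² (L(s) = s² + s = s + s²)
1/(L(207) + 6040) = 1/(207*(1 + 207) + 6040) = 1/(207*208 + 6040) = 1/(43056 + 6040) = 1/49096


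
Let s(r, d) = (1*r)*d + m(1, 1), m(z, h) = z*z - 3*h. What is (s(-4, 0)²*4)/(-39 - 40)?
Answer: -16/79 ≈ -0.20253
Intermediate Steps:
m(z, h) = z² - 3*h
s(r, d) = -2 + d*r (s(r, d) = (1*r)*d + (1² - 3*1) = r*d + (1 - 3) = d*r - 2 = -2 + d*r)
(s(-4, 0)²*4)/(-39 - 40) = ((-2 + 0*(-4))²*4)/(-39 - 40) = ((-2 + 0)²*4)/(-79) = ((-2)²*4)*(-1/79) = (4*4)*(-1/79) = 16*(-1/79) = -16/79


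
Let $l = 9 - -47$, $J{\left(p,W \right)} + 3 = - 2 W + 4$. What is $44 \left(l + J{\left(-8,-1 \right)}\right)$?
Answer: $2596$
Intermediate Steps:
$J{\left(p,W \right)} = 1 - 2 W$ ($J{\left(p,W \right)} = -3 - \left(-4 + 2 W\right) = 1 - 2 W$)
$l = 56$ ($l = 9 + 47 = 56$)
$44 \left(l + J{\left(-8,-1 \right)}\right) = 44 \left(56 + \left(1 - -2\right)\right) = 44 \left(56 + \left(1 + 2\right)\right) = 44 \left(56 + 3\right) = 44 \cdot 59 = 2596$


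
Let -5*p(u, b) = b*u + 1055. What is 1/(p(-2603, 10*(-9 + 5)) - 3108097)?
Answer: -1/3129132 ≈ -3.1958e-7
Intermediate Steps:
p(u, b) = -211 - b*u/5 (p(u, b) = -(b*u + 1055)/5 = -(1055 + b*u)/5 = -211 - b*u/5)
1/(p(-2603, 10*(-9 + 5)) - 3108097) = 1/((-211 - 1/5*10*(-9 + 5)*(-2603)) - 3108097) = 1/((-211 - 1/5*10*(-4)*(-2603)) - 3108097) = 1/((-211 - 1/5*(-40)*(-2603)) - 3108097) = 1/((-211 - 20824) - 3108097) = 1/(-21035 - 3108097) = 1/(-3129132) = -1/3129132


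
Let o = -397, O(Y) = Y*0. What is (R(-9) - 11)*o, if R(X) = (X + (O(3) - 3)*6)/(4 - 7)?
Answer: 794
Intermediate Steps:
O(Y) = 0
R(X) = 6 - X/3 (R(X) = (X + (0 - 3)*6)/(4 - 7) = (X - 3*6)/(-3) = (X - 18)*(-⅓) = (-18 + X)*(-⅓) = 6 - X/3)
(R(-9) - 11)*o = ((6 - ⅓*(-9)) - 11)*(-397) = ((6 + 3) - 11)*(-397) = (9 - 11)*(-397) = -2*(-397) = 794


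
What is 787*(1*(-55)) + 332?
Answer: -42953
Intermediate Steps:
787*(1*(-55)) + 332 = 787*(-55) + 332 = -43285 + 332 = -42953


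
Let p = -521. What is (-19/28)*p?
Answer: 9899/28 ≈ 353.54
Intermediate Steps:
(-19/28)*p = -19/28*(-521) = 9899/28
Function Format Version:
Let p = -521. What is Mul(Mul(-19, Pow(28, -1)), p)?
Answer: Rational(9899, 28) ≈ 353.54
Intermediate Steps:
Mul(Mul(-19, Pow(28, -1)), p) = Mul(Mul(-19, Pow(28, -1)), -521) = Mul(Mul(-19, Rational(1, 28)), -521) = Mul(Rational(-19, 28), -521) = Rational(9899, 28)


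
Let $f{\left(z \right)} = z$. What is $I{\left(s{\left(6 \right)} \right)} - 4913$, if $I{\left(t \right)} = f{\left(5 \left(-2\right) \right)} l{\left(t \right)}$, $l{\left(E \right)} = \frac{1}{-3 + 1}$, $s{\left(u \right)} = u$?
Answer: $-4908$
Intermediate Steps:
$l{\left(E \right)} = - \frac{1}{2}$ ($l{\left(E \right)} = \frac{1}{-2} = - \frac{1}{2}$)
$I{\left(t \right)} = 5$ ($I{\left(t \right)} = 5 \left(-2\right) \left(- \frac{1}{2}\right) = \left(-10\right) \left(- \frac{1}{2}\right) = 5$)
$I{\left(s{\left(6 \right)} \right)} - 4913 = 5 - 4913 = -4908$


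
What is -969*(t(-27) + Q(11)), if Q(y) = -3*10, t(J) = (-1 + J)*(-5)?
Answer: -106590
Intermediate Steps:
t(J) = 5 - 5*J
Q(y) = -30
-969*(t(-27) + Q(11)) = -969*((5 - 5*(-27)) - 30) = -969*((5 + 135) - 30) = -969*(140 - 30) = -969*110 = -106590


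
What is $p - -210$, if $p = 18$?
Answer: $228$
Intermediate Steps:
$p - -210 = 18 - -210 = 18 + 210 = 228$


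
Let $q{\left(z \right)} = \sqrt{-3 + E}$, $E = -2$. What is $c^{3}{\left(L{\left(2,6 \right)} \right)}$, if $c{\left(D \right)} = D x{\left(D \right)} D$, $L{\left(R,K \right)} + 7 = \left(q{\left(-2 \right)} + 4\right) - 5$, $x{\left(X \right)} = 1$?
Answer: $\left(8 - i \sqrt{5}\right)^{6} \approx -21181.0 - 3.2783 \cdot 10^{5} i$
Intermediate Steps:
$q{\left(z \right)} = i \sqrt{5}$ ($q{\left(z \right)} = \sqrt{-3 - 2} = \sqrt{-5} = i \sqrt{5}$)
$L{\left(R,K \right)} = -8 + i \sqrt{5}$ ($L{\left(R,K \right)} = -7 - \left(1 - i \sqrt{5}\right) = -8 + i \sqrt{5}$)
$c{\left(D \right)} = D^{2}$ ($c{\left(D \right)} = D 1 D = D D = D^{2}$)
$c^{3}{\left(L{\left(2,6 \right)} \right)} = \left(\left(-8 + i \sqrt{5}\right)^{2}\right)^{3} = \left(-8 + i \sqrt{5}\right)^{6}$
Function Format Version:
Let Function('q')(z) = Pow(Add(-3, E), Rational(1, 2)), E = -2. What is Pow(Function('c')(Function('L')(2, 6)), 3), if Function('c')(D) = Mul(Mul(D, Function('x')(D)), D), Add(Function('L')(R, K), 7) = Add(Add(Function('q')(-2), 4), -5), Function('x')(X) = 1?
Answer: Pow(Add(8, Mul(-1, I, Pow(5, Rational(1, 2)))), 6) ≈ Add(-21181., Mul(-3.2783e+5, I))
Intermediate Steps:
Function('q')(z) = Mul(I, Pow(5, Rational(1, 2))) (Function('q')(z) = Pow(Add(-3, -2), Rational(1, 2)) = Pow(-5, Rational(1, 2)) = Mul(I, Pow(5, Rational(1, 2))))
Function('L')(R, K) = Add(-8, Mul(I, Pow(5, Rational(1, 2)))) (Function('L')(R, K) = Add(-7, Add(Add(Mul(I, Pow(5, Rational(1, 2))), 4), -5)) = Add(-7, Add(Add(4, Mul(I, Pow(5, Rational(1, 2)))), -5)) = Add(-7, Add(-1, Mul(I, Pow(5, Rational(1, 2))))) = Add(-8, Mul(I, Pow(5, Rational(1, 2)))))
Function('c')(D) = Pow(D, 2) (Function('c')(D) = Mul(Mul(D, 1), D) = Mul(D, D) = Pow(D, 2))
Pow(Function('c')(Function('L')(2, 6)), 3) = Pow(Pow(Add(-8, Mul(I, Pow(5, Rational(1, 2)))), 2), 3) = Pow(Add(-8, Mul(I, Pow(5, Rational(1, 2)))), 6)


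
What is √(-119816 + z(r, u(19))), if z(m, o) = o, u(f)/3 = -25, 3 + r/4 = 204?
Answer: I*√119891 ≈ 346.25*I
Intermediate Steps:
r = 804 (r = -12 + 4*204 = -12 + 816 = 804)
u(f) = -75 (u(f) = 3*(-25) = -75)
√(-119816 + z(r, u(19))) = √(-119816 - 75) = √(-119891) = I*√119891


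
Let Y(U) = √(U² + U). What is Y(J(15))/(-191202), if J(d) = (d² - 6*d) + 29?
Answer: -√6765/95601 ≈ -0.00086034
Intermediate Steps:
J(d) = 29 + d² - 6*d
Y(U) = √(U + U²)
Y(J(15))/(-191202) = √((29 + 15² - 6*15)*(1 + (29 + 15² - 6*15)))/(-191202) = √((29 + 225 - 90)*(1 + (29 + 225 - 90)))*(-1/191202) = √(164*(1 + 164))*(-1/191202) = √(164*165)*(-1/191202) = √27060*(-1/191202) = (2*√6765)*(-1/191202) = -√6765/95601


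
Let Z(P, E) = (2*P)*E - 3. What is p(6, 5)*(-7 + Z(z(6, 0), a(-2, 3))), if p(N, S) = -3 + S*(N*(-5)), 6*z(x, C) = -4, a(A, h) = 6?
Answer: 2754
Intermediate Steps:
z(x, C) = -2/3 (z(x, C) = (1/6)*(-4) = -2/3)
p(N, S) = -3 - 5*N*S (p(N, S) = -3 + S*(-5*N) = -3 - 5*N*S)
Z(P, E) = -3 + 2*E*P (Z(P, E) = 2*E*P - 3 = -3 + 2*E*P)
p(6, 5)*(-7 + Z(z(6, 0), a(-2, 3))) = (-3 - 5*6*5)*(-7 + (-3 + 2*6*(-2/3))) = (-3 - 150)*(-7 + (-3 - 8)) = -153*(-7 - 11) = -153*(-18) = 2754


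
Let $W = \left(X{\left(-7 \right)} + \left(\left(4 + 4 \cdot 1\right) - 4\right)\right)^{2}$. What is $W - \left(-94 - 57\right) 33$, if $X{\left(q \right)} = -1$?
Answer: $4992$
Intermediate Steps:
$W = 9$ ($W = \left(-1 + \left(\left(4 + 4 \cdot 1\right) - 4\right)\right)^{2} = \left(-1 + \left(\left(4 + 4\right) - 4\right)\right)^{2} = \left(-1 + \left(8 - 4\right)\right)^{2} = \left(-1 + 4\right)^{2} = 3^{2} = 9$)
$W - \left(-94 - 57\right) 33 = 9 - \left(-94 - 57\right) 33 = 9 - \left(-151\right) 33 = 9 - -4983 = 9 + 4983 = 4992$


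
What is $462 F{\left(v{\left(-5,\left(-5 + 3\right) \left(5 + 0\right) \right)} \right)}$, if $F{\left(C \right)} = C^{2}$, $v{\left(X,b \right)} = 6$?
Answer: $16632$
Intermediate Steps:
$462 F{\left(v{\left(-5,\left(-5 + 3\right) \left(5 + 0\right) \right)} \right)} = 462 \cdot 6^{2} = 462 \cdot 36 = 16632$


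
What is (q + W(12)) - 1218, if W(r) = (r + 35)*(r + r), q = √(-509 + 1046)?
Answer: -90 + √537 ≈ -66.827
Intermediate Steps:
q = √537 ≈ 23.173
W(r) = 2*r*(35 + r) (W(r) = (35 + r)*(2*r) = 2*r*(35 + r))
(q + W(12)) - 1218 = (√537 + 2*12*(35 + 12)) - 1218 = (√537 + 2*12*47) - 1218 = (√537 + 1128) - 1218 = (1128 + √537) - 1218 = -90 + √537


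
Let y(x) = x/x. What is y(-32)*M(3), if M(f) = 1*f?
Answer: 3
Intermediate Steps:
y(x) = 1
M(f) = f
y(-32)*M(3) = 1*3 = 3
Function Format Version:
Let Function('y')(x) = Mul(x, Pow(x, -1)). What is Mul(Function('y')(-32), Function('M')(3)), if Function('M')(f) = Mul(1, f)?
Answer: 3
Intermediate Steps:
Function('y')(x) = 1
Function('M')(f) = f
Mul(Function('y')(-32), Function('M')(3)) = Mul(1, 3) = 3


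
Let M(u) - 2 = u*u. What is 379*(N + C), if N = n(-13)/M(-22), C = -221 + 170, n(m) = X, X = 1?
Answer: -9393515/486 ≈ -19328.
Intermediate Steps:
n(m) = 1
M(u) = 2 + u**2 (M(u) = 2 + u*u = 2 + u**2)
C = -51
N = 1/486 (N = 1/(2 + (-22)**2) = 1/(2 + 484) = 1/486 ≈ 0.0020576)
379*(N + C) = 379*(1/486 - 51) = 379*(-24785/486) = -9393515/486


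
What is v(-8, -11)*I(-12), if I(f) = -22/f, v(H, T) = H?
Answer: -44/3 ≈ -14.667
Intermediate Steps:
v(-8, -11)*I(-12) = -(-176)/(-12) = -(-176)*(-1)/12 = -8*11/6 = -44/3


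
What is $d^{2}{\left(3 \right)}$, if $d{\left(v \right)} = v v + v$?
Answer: $144$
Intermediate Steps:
$d{\left(v \right)} = v + v^{2}$ ($d{\left(v \right)} = v^{2} + v = v + v^{2}$)
$d^{2}{\left(3 \right)} = \left(3 \left(1 + 3\right)\right)^{2} = \left(3 \cdot 4\right)^{2} = 12^{2} = 144$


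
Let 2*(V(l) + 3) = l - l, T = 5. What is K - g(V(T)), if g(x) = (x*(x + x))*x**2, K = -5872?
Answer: -6034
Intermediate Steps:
V(l) = -3 (V(l) = -3 + (l - l)/2 = -3 + (1/2)*0 = -3 + 0 = -3)
g(x) = 2*x**4 (g(x) = (x*(2*x))*x**2 = (2*x**2)*x**2 = 2*x**4)
K - g(V(T)) = -5872 - 2*(-3)**4 = -5872 - 2*81 = -5872 - 1*162 = -5872 - 162 = -6034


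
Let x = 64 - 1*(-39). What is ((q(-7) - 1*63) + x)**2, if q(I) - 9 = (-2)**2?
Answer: 2809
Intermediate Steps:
q(I) = 13 (q(I) = 9 + (-2)**2 = 9 + 4 = 13)
x = 103 (x = 64 + 39 = 103)
((q(-7) - 1*63) + x)**2 = ((13 - 1*63) + 103)**2 = ((13 - 63) + 103)**2 = (-50 + 103)**2 = 53**2 = 2809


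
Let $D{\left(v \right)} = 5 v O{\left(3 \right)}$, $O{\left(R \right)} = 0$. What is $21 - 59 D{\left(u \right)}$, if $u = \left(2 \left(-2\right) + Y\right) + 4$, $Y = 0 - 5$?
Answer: $21$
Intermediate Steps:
$Y = -5$ ($Y = 0 - 5 = -5$)
$u = -5$ ($u = \left(2 \left(-2\right) - 5\right) + 4 = \left(-4 - 5\right) + 4 = -9 + 4 = -5$)
$D{\left(v \right)} = 0$ ($D{\left(v \right)} = 5 v 0 = 0$)
$21 - 59 D{\left(u \right)} = 21 - 0 = 21 + 0 = 21$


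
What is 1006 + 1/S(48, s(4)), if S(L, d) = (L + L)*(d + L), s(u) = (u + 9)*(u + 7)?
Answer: 18446017/18336 ≈ 1006.0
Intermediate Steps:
s(u) = (7 + u)*(9 + u) (s(u) = (9 + u)*(7 + u) = (7 + u)*(9 + u))
S(L, d) = 2*L*(L + d) (S(L, d) = (2*L)*(L + d) = 2*L*(L + d))
1006 + 1/S(48, s(4)) = 1006 + 1/(2*48*(48 + (63 + 4**2 + 16*4))) = 1006 + 1/(2*48*(48 + (63 + 16 + 64))) = 1006 + 1/(2*48*(48 + 143)) = 1006 + 1/(2*48*191) = 1006 + 1/18336 = 18446017/18336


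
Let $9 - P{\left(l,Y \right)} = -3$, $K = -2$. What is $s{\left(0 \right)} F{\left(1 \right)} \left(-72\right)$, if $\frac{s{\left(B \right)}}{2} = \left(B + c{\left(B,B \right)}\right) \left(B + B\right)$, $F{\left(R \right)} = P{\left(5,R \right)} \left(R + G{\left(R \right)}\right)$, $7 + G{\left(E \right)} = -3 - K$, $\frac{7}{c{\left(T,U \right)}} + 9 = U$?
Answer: $0$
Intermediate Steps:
$c{\left(T,U \right)} = \frac{7}{-9 + U}$
$G{\left(E \right)} = -8$ ($G{\left(E \right)} = -7 - 1 = -8$)
$P{\left(l,Y \right)} = 12$ ($P{\left(l,Y \right)} = 9 - -3 = 9 + 3 = 12$)
$F{\left(R \right)} = -96 + 12 R$ ($F{\left(R \right)} = 12 \left(R - 8\right) = 12 \left(-8 + R\right) = -96 + 12 R$)
$s{\left(B \right)} = 4 B \left(B + \frac{7}{-9 + B}\right)$ ($s{\left(B \right)} = 2 \left(B + \frac{7}{-9 + B}\right) \left(B + B\right) = 2 \left(B + \frac{7}{-9 + B}\right) 2 B = 2 \cdot 2 B \left(B + \frac{7}{-9 + B}\right) = 4 B \left(B + \frac{7}{-9 + B}\right)$)
$s{\left(0 \right)} F{\left(1 \right)} \left(-72\right) = 4 \cdot 0 \frac{1}{-9 + 0} \left(7 + 0 \left(-9 + 0\right)\right) \left(-96 + 12 \cdot 1\right) \left(-72\right) = 4 \cdot 0 \frac{1}{-9} \left(7 + 0 \left(-9\right)\right) \left(-96 + 12\right) \left(-72\right) = 4 \cdot 0 \left(- \frac{1}{9}\right) \left(7 + 0\right) \left(-84\right) \left(-72\right) = 4 \cdot 0 \left(- \frac{1}{9}\right) 7 \left(-84\right) \left(-72\right) = 0 \left(-84\right) \left(-72\right) = 0 \left(-72\right) = 0$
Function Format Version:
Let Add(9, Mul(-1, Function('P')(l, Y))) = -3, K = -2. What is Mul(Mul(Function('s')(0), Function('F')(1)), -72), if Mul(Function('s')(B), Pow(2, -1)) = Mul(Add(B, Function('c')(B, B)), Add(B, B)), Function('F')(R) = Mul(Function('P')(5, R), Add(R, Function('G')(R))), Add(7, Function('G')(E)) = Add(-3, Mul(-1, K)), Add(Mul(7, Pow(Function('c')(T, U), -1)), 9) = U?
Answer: 0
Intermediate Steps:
Function('c')(T, U) = Mul(7, Pow(Add(-9, U), -1))
Function('G')(E) = -8 (Function('G')(E) = Add(-7, Add(-3, Mul(-1, -2))) = Add(-7, Add(-3, 2)) = Add(-7, -1) = -8)
Function('P')(l, Y) = 12 (Function('P')(l, Y) = Add(9, Mul(-1, -3)) = Add(9, 3) = 12)
Function('F')(R) = Add(-96, Mul(12, R)) (Function('F')(R) = Mul(12, Add(R, -8)) = Mul(12, Add(-8, R)) = Add(-96, Mul(12, R)))
Function('s')(B) = Mul(4, B, Add(B, Mul(7, Pow(Add(-9, B), -1)))) (Function('s')(B) = Mul(2, Mul(Add(B, Mul(7, Pow(Add(-9, B), -1))), Add(B, B))) = Mul(2, Mul(Add(B, Mul(7, Pow(Add(-9, B), -1))), Mul(2, B))) = Mul(2, Mul(2, B, Add(B, Mul(7, Pow(Add(-9, B), -1))))) = Mul(4, B, Add(B, Mul(7, Pow(Add(-9, B), -1)))))
Mul(Mul(Function('s')(0), Function('F')(1)), -72) = Mul(Mul(Mul(4, 0, Pow(Add(-9, 0), -1), Add(7, Mul(0, Add(-9, 0)))), Add(-96, Mul(12, 1))), -72) = Mul(Mul(Mul(4, 0, Pow(-9, -1), Add(7, Mul(0, -9))), Add(-96, 12)), -72) = Mul(Mul(Mul(4, 0, Rational(-1, 9), Add(7, 0)), -84), -72) = Mul(Mul(Mul(4, 0, Rational(-1, 9), 7), -84), -72) = Mul(Mul(0, -84), -72) = Mul(0, -72) = 0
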